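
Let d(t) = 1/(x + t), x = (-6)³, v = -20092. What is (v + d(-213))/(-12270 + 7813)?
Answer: 8619469/1912053 ≈ 4.5080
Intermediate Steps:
x = -216
d(t) = 1/(-216 + t)
(v + d(-213))/(-12270 + 7813) = (-20092 + 1/(-216 - 213))/(-12270 + 7813) = (-20092 + 1/(-429))/(-4457) = (-20092 - 1/429)*(-1/4457) = -8619469/429*(-1/4457) = 8619469/1912053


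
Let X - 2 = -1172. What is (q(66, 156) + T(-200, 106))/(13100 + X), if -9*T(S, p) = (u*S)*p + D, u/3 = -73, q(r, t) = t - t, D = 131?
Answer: -4642931/107370 ≈ -43.242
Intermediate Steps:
q(r, t) = 0
u = -219 (u = 3*(-73) = -219)
X = -1170 (X = 2 - 1172 = -1170)
T(S, p) = -131/9 + 73*S*p/3 (T(S, p) = -((-219*S)*p + 131)/9 = -(-219*S*p + 131)/9 = -(131 - 219*S*p)/9 = -131/9 + 73*S*p/3)
(q(66, 156) + T(-200, 106))/(13100 + X) = (0 + (-131/9 + (73/3)*(-200)*106))/(13100 - 1170) = (0 + (-131/9 - 1547600/3))/11930 = (0 - 4642931/9)*(1/11930) = -4642931/9*1/11930 = -4642931/107370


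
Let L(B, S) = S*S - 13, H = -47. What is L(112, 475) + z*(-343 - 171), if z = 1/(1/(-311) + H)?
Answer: 1649078035/7309 ≈ 2.2562e+5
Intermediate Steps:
L(B, S) = -13 + S² (L(B, S) = S² - 13 = -13 + S²)
z = -311/14618 (z = 1/(1/(-311) - 47) = 1/(-1/311 - 47) = 1/(-14618/311) = -311/14618 ≈ -0.021275)
L(112, 475) + z*(-343 - 171) = (-13 + 475²) - 311*(-343 - 171)/14618 = (-13 + 225625) - 311/14618*(-514) = 225612 + 79927/7309 = 1649078035/7309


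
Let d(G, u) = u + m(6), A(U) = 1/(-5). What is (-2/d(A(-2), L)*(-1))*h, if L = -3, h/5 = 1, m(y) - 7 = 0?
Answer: 5/2 ≈ 2.5000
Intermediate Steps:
m(y) = 7 (m(y) = 7 + 0 = 7)
A(U) = -1/5
h = 5 (h = 5*1 = 5)
d(G, u) = 7 + u (d(G, u) = u + 7 = 7 + u)
(-2/d(A(-2), L)*(-1))*h = (-2/(7 - 3)*(-1))*5 = (-2/4*(-1))*5 = (-2*1/4*(-1))*5 = -1/2*(-1)*5 = (1/2)*5 = 5/2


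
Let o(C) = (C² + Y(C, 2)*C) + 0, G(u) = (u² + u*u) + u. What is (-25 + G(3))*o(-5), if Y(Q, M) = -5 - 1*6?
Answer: -320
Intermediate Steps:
Y(Q, M) = -11 (Y(Q, M) = -5 - 6 = -11)
G(u) = u + 2*u² (G(u) = (u² + u²) + u = 2*u² + u = u + 2*u²)
o(C) = C² - 11*C (o(C) = (C² - 11*C) + 0 = C² - 11*C)
(-25 + G(3))*o(-5) = (-25 + 3*(1 + 2*3))*(-5*(-11 - 5)) = (-25 + 3*(1 + 6))*(-5*(-16)) = (-25 + 3*7)*80 = (-25 + 21)*80 = -4*80 = -320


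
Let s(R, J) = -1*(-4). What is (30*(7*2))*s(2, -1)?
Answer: 1680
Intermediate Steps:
s(R, J) = 4
(30*(7*2))*s(2, -1) = (30*(7*2))*4 = (30*14)*4 = 420*4 = 1680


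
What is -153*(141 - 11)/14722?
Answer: -585/433 ≈ -1.3510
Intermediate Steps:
-153*(141 - 11)/14722 = -153*130*(1/14722) = -19890*1/14722 = -585/433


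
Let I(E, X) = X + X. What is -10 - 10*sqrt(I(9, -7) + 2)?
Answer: -10 - 20*I*sqrt(3) ≈ -10.0 - 34.641*I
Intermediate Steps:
I(E, X) = 2*X
-10 - 10*sqrt(I(9, -7) + 2) = -10 - 10*sqrt(2*(-7) + 2) = -10 - 10*sqrt(-14 + 2) = -10 - 20*I*sqrt(3)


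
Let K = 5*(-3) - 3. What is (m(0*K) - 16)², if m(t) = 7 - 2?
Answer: 121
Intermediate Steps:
K = -18 (K = -15 - 3 = -18)
m(t) = 5
(m(0*K) - 16)² = (5 - 16)² = (-11)² = 121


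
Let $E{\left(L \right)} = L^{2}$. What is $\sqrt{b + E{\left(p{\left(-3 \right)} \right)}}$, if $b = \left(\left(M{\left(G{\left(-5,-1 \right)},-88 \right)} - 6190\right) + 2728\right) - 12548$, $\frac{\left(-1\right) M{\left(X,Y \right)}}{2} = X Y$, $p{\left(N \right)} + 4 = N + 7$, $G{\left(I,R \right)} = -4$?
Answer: $i \sqrt{16714} \approx 129.28 i$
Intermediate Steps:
$p{\left(N \right)} = 3 + N$ ($p{\left(N \right)} = -4 + \left(N + 7\right) = -4 + \left(7 + N\right) = 3 + N$)
$M{\left(X,Y \right)} = - 2 X Y$
$b = -16714$ ($b = \left(\left(\left(-2\right) \left(-4\right) \left(-88\right) - 6190\right) + 2728\right) - 12548 = \left(\left(-704 - 6190\right) + 2728\right) - 12548 = \left(-6894 + 2728\right) - 12548 = -4166 - 12548 = -16714$)
$\sqrt{b + E{\left(p{\left(-3 \right)} \right)}} = \sqrt{-16714 + \left(3 - 3\right)^{2}} = \sqrt{-16714 + 0^{2}} = \sqrt{-16714 + 0} = \sqrt{-16714} = i \sqrt{16714}$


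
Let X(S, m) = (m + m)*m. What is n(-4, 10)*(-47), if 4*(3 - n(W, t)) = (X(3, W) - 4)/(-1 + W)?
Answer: -1034/5 ≈ -206.80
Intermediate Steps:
X(S, m) = 2*m² (X(S, m) = (2*m)*m = 2*m²)
n(W, t) = 3 - (-4 + 2*W²)/(4*(-1 + W)) (n(W, t) = 3 - (2*W² - 4)/(4*(-1 + W)) = 3 - (-4 + 2*W²)/(4*(-1 + W)))
n(-4, 10)*(-47) = ((-4 - 1*(-4)² + 6*(-4))/(2*(-1 - 4)))*(-47) = ((½)*(-4 - 1*16 - 24)/(-5))*(-47) = ((½)*(-⅕)*(-4 - 16 - 24))*(-47) = ((½)*(-⅕)*(-44))*(-47) = (22/5)*(-47) = -1034/5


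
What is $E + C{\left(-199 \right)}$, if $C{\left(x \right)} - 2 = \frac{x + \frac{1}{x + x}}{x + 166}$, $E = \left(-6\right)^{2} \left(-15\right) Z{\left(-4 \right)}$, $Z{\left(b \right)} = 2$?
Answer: $- \frac{4693083}{4378} \approx -1072.0$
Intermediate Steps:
$E = -1080$ ($E = \left(-6\right)^{2} \left(-15\right) 2 = 36 \left(-15\right) 2 = \left(-540\right) 2 = -1080$)
$C{\left(x \right)} = 2 + \frac{x + \frac{1}{2 x}}{166 + x}$ ($C{\left(x \right)} = 2 + \frac{x + \frac{1}{x + x}}{x + 166} = 2 + \frac{x + \frac{1}{2 x}}{166 + x}$)
$E + C{\left(-199 \right)} = -1080 + \frac{1 + 6 \left(-199\right)^{2} + 664 \left(-199\right)}{2 \left(-199\right) \left(166 - 199\right)} = -1080 + \frac{1}{2} \left(- \frac{1}{199}\right) \frac{1}{-33} \left(1 + 6 \cdot 39601 - 132136\right) = -1080 + \frac{1}{2} \left(- \frac{1}{199}\right) \left(- \frac{1}{33}\right) \left(1 + 237606 - 132136\right) = -1080 + \frac{1}{2} \left(- \frac{1}{199}\right) \left(- \frac{1}{33}\right) 105471 = -1080 + \frac{35157}{4378} = - \frac{4693083}{4378}$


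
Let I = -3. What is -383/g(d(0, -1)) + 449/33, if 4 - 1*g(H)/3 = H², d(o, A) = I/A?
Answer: 6458/165 ≈ 39.139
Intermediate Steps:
d(o, A) = -3/A
g(H) = 12 - 3*H²
-383/g(d(0, -1)) + 449/33 = -383/(12 - 3*(-3/(-1))²) + 449/33 = -383/(12 - 3*(-3*(-1))²) + 449*(1/33) = -383/(12 - 3*3²) + 449/33 = -383/(12 - 3*9) + 449/33 = -383/(12 - 27) + 449/33 = -383/(-15) + 449/33 = -383*(-1/15) + 449/33 = 383/15 + 449/33 = 6458/165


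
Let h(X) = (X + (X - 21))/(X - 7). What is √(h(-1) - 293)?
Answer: I*√4642/4 ≈ 17.033*I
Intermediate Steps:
h(X) = (-21 + 2*X)/(-7 + X) (h(X) = (X + (-21 + X))/(-7 + X) = (-21 + 2*X)/(-7 + X))
√(h(-1) - 293) = √((-21 + 2*(-1))/(-7 - 1) - 293) = √((-21 - 2)/(-8) - 293) = √(-⅛*(-23) - 293) = √(23/8 - 293) = √(-2321/8) = I*√4642/4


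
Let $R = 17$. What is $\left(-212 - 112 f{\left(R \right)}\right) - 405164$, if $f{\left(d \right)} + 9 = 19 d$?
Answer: $-440544$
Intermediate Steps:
$f{\left(d \right)} = -9 + 19 d$
$\left(-212 - 112 f{\left(R \right)}\right) - 405164 = \left(-212 - 112 \left(-9 + 19 \cdot 17\right)\right) - 405164 = \left(-212 - 112 \left(-9 + 323\right)\right) - 405164 = \left(-212 - 35168\right) - 405164 = -35380 - 405164 = -440544$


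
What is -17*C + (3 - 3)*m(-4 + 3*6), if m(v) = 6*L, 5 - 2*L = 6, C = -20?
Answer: 340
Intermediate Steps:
L = -½ (L = 5/2 - ½*6 = 5/2 - 3 = -½ ≈ -0.50000)
m(v) = -3 (m(v) = 6*(-½) = -3)
-17*C + (3 - 3)*m(-4 + 3*6) = -17*(-20) + (3 - 3)*(-3) = 340 + 0*(-3) = 340 + 0 = 340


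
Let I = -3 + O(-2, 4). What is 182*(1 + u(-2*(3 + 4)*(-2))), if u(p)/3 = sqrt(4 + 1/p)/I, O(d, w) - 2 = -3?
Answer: 182 - 39*sqrt(791)/4 ≈ -92.216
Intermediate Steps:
O(d, w) = -1 (O(d, w) = 2 - 3 = -1)
I = -4 (I = -3 - 1 = -4)
u(p) = -3*sqrt(4 + 1/p)/4 (u(p) = 3*(sqrt(4 + 1/p)/(-4)) = 3*(sqrt(4 + 1/p)*(-1/4)) = 3*(-sqrt(4 + 1/p)/4) = -3*sqrt(4 + 1/p)/4)
182*(1 + u(-2*(3 + 4)*(-2))) = 182*(1 - 3*sqrt(4 + 1/(-2*(3 + 4)*(-2)))/4) = 182*(1 - 3*sqrt(4 + 1/(-2*7*(-2)))/4) = 182*(1 - 3*sqrt(4 + 1/(-14*(-2)))/4) = 182*(1 - 3*sqrt(4 + 1/28)/4) = 182*(1 - 3*sqrt(791)/56) = 182 - 39*sqrt(791)/4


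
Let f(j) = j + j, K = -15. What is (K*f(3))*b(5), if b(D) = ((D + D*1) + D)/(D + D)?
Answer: -135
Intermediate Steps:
f(j) = 2*j
b(D) = 3/2 (b(D) = ((D + D) + D)/((2*D)) = (2*D + D)*(1/(2*D)) = (3*D)*(1/(2*D)) = 3/2)
(K*f(3))*b(5) = -30*3*(3/2) = -15*6*(3/2) = -90*3/2 = -135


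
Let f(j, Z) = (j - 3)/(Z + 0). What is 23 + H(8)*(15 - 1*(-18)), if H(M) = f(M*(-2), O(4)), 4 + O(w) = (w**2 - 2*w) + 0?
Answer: -535/4 ≈ -133.75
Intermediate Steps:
O(w) = -4 + w**2 - 2*w (O(w) = -4 + ((w**2 - 2*w) + 0) = -4 + (w**2 - 2*w) = -4 + w**2 - 2*w)
f(j, Z) = (-3 + j)/Z
H(M) = -3/4 - M/2 (H(M) = (-3 + M*(-2))/(-4 + 4**2 - 2*4) = (-3 - 2*M)/(-4 + 16 - 8) = (-3 - 2*M)/4 = -3/4 - M/2)
23 + H(8)*(15 - 1*(-18)) = 23 + (-3/4 - 1/2*8)*(15 - 1*(-18)) = 23 + (-3/4 - 4)*(15 + 18) = 23 - 19/4*33 = 23 - 627/4 = -535/4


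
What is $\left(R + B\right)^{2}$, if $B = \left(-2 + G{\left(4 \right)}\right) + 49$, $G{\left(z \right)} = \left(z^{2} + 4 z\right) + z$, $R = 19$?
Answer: $10404$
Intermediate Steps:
$G{\left(z \right)} = z^{2} + 5 z$
$B = 83$ ($B = \left(-2 + 4 \left(5 + 4\right)\right) + 49 = \left(-2 + 4 \cdot 9\right) + 49 = \left(-2 + 36\right) + 49 = 34 + 49 = 83$)
$\left(R + B\right)^{2} = \left(19 + 83\right)^{2} = 102^{2} = 10404$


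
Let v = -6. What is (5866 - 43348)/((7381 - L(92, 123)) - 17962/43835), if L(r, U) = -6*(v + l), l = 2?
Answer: -1643023470/322476133 ≈ -5.0950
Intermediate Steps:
L(r, U) = 24 (L(r, U) = -6*(-6 + 2) = -6*(-4) = 24)
(5866 - 43348)/((7381 - L(92, 123)) - 17962/43835) = (5866 - 43348)/((7381 - 1*24) - 17962/43835) = -37482/((7381 - 24) - 17962*1/43835) = -37482/(7357 - 17962/43835) = -37482/322476133/43835 = -37482*43835/322476133 = -1643023470/322476133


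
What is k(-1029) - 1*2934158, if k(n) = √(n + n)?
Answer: -2934158 + 7*I*√42 ≈ -2.9342e+6 + 45.365*I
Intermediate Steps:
k(n) = √2*√n (k(n) = √(2*n) = √2*√n)
k(-1029) - 1*2934158 = √2*√(-1029) - 1*2934158 = √2*(7*I*√21) - 2934158 = 7*I*√42 - 2934158 = -2934158 + 7*I*√42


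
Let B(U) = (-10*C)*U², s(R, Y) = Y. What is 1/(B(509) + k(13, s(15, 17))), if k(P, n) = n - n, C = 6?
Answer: -1/15544860 ≈ -6.4330e-8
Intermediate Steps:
k(P, n) = 0
B(U) = -60*U² (B(U) = (-10*6)*U² = -60*U²)
1/(B(509) + k(13, s(15, 17))) = 1/(-60*509² + 0) = 1/(-60*259081 + 0) = 1/(-15544860 + 0) = 1/(-15544860) = -1/15544860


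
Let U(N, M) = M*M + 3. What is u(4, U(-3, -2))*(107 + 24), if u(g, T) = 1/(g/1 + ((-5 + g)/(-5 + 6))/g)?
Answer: 524/15 ≈ 34.933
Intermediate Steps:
U(N, M) = 3 + M² (U(N, M) = M² + 3 = 3 + M²)
u(g, T) = 1/(g + (-5 + g)/g) (u(g, T) = 1/(g*1 + ((-5 + g)/1)/g) = 1/(g + ((-5 + g)*1)/g) = 1/(g + (-5 + g)/g))
u(4, U(-3, -2))*(107 + 24) = (4/(-5 + 4 + 4²))*(107 + 24) = (4/(-5 + 4 + 16))*131 = (4/15)*131 = 524/15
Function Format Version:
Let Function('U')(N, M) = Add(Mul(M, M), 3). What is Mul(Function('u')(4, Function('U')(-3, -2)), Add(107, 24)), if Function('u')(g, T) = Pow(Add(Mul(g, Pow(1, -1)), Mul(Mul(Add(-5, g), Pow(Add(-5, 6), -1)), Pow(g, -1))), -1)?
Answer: Rational(524, 15) ≈ 34.933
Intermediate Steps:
Function('U')(N, M) = Add(3, Pow(M, 2)) (Function('U')(N, M) = Add(Pow(M, 2), 3) = Add(3, Pow(M, 2)))
Function('u')(g, T) = Pow(Add(g, Mul(Pow(g, -1), Add(-5, g))), -1) (Function('u')(g, T) = Pow(Add(Mul(g, 1), Mul(Mul(Add(-5, g), Pow(1, -1)), Pow(g, -1))), -1) = Pow(Add(g, Mul(Mul(Add(-5, g), 1), Pow(g, -1))), -1) = Pow(Add(g, Mul(Add(-5, g), Pow(g, -1))), -1) = Pow(Add(g, Mul(Pow(g, -1), Add(-5, g))), -1))
Mul(Function('u')(4, Function('U')(-3, -2)), Add(107, 24)) = Mul(Mul(4, Pow(Add(-5, 4, Pow(4, 2)), -1)), Add(107, 24)) = Mul(Mul(4, Pow(Add(-5, 4, 16), -1)), 131) = Mul(Mul(4, Pow(15, -1)), 131) = Mul(Mul(4, Rational(1, 15)), 131) = Mul(Rational(4, 15), 131) = Rational(524, 15)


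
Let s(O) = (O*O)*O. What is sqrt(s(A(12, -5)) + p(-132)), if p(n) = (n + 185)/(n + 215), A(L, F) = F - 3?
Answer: I*sqrt(3522769)/83 ≈ 22.613*I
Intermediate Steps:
A(L, F) = -3 + F
p(n) = (185 + n)/(215 + n)
s(O) = O**3 (s(O) = O**2*O = O**3)
sqrt(s(A(12, -5)) + p(-132)) = sqrt((-3 - 5)**3 + (185 - 132)/(215 - 132)) = sqrt((-8)**3 + 53/83) = sqrt(-512 + (1/83)*53) = sqrt(-512 + 53/83) = sqrt(-42443/83) = I*sqrt(3522769)/83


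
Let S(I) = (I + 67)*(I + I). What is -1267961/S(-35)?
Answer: 1267961/2240 ≈ 566.05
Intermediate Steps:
S(I) = 2*I*(67 + I) (S(I) = (67 + I)*(2*I) = 2*I*(67 + I))
-1267961/S(-35) = -1267961*(-1/(70*(67 - 35))) = -1267961/(2*(-35)*32) = -1267961/(-2240) = -1267961*(-1/2240) = 1267961/2240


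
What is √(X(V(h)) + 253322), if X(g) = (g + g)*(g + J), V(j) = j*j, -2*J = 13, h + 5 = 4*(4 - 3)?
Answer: √253311 ≈ 503.30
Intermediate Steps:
h = -1 (h = -5 + 4*(4 - 3) = -5 + 4*1 = -5 + 4 = -1)
J = -13/2 (J = -½*13 = -13/2 ≈ -6.5000)
V(j) = j²
X(g) = 2*g*(-13/2 + g) (X(g) = (g + g)*(g - 13/2) = (2*g)*(-13/2 + g) = 2*g*(-13/2 + g))
√(X(V(h)) + 253322) = √((-1)²*(-13 + 2*(-1)²) + 253322) = √(1*(-13 + 2*1) + 253322) = √(1*(-13 + 2) + 253322) = √(1*(-11) + 253322) = √(-11 + 253322) = √253311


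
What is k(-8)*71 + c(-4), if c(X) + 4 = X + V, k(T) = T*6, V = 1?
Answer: -3415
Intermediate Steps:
k(T) = 6*T
c(X) = -3 + X (c(X) = -4 + (X + 1) = -4 + (1 + X) = -3 + X)
k(-8)*71 + c(-4) = (6*(-8))*71 + (-3 - 4) = -48*71 - 7 = -3408 - 7 = -3415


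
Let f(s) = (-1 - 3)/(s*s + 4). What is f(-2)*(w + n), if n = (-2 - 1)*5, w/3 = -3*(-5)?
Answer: -15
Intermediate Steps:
w = 45 (w = 3*(-3*(-5)) = 3*15 = 45)
f(s) = -4/(4 + s²) (f(s) = -4/(s² + 4) = -4/(4 + s²))
n = -15 (n = -3*5 = -15)
f(-2)*(w + n) = (-4/(4 + (-2)²))*(45 - 15) = -4/(4 + 4)*30 = -4/8*30 = -4*⅛*30 = -½*30 = -15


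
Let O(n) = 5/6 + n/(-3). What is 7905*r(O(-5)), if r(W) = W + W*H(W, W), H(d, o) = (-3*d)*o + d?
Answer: -2411025/8 ≈ -3.0138e+5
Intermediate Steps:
O(n) = 5/6 - n/3 (O(n) = 5*(1/6) + n*(-1/3) = 5/6 - n/3)
H(d, o) = d - 3*d*o (H(d, o) = -3*d*o + d = d - 3*d*o)
r(W) = W + W**2*(1 - 3*W) (r(W) = W + W*(W*(1 - 3*W)) = W + W**2*(1 - 3*W))
7905*r(O(-5)) = 7905*((5/6 - 1/3*(-5))*(1 + (5/6 - 1/3*(-5)) - 3*(5/6 - 1/3*(-5))**2)) = 7905*((5/6 + 5/3)*(1 + (5/6 + 5/3) - 3*(5/6 + 5/3)**2)) = 7905*(5*(1 + 5/2 - 3*(5/2)**2)/2) = 7905*(5*(1 + 5/2 - 3*25/4)/2) = 7905*(5*(1 + 5/2 - 75/4)/2) = 7905*((5/2)*(-61/4)) = 7905*(-305/8) = -2411025/8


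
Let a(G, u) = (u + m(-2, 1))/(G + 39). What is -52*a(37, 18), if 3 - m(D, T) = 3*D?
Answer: -351/19 ≈ -18.474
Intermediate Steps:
m(D, T) = 3 - 3*D
a(G, u) = (9 + u)/(39 + G) (a(G, u) = (u + (3 - 3*(-2)))/(G + 39) = (u + (3 + 6))/(39 + G) = (u + 9)/(39 + G) = (9 + u)/(39 + G))
-52*a(37, 18) = -52*(9 + 18)/(39 + 37) = -52*27/76 = -351/19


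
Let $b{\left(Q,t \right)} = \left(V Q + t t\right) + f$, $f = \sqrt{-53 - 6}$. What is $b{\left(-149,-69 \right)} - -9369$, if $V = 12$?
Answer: $12342 + i \sqrt{59} \approx 12342.0 + 7.6811 i$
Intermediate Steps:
$f = i \sqrt{59}$ ($f = \sqrt{-59} = i \sqrt{59} \approx 7.6811 i$)
$b{\left(Q,t \right)} = t^{2} + 12 Q + i \sqrt{59}$ ($b{\left(Q,t \right)} = \left(12 Q + t t\right) + i \sqrt{59} = \left(12 Q + t^{2}\right) + i \sqrt{59} = \left(t^{2} + 12 Q\right) + i \sqrt{59} = t^{2} + 12 Q + i \sqrt{59}$)
$b{\left(-149,-69 \right)} - -9369 = \left(\left(-69\right)^{2} + 12 \left(-149\right) + i \sqrt{59}\right) - -9369 = \left(4761 - 1788 + i \sqrt{59}\right) + 9369 = \left(2973 + i \sqrt{59}\right) + 9369 = 12342 + i \sqrt{59}$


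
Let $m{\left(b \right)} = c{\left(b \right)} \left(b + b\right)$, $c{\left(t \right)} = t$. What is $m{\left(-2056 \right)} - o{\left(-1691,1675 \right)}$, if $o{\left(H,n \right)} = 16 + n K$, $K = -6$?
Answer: $8464306$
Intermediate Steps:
$o{\left(H,n \right)} = 16 - 6 n$ ($o{\left(H,n \right)} = 16 + n \left(-6\right) = 16 - 6 n$)
$m{\left(b \right)} = 2 b^{2}$ ($m{\left(b \right)} = b \left(b + b\right) = b 2 b = 2 b^{2}$)
$m{\left(-2056 \right)} - o{\left(-1691,1675 \right)} = 2 \left(-2056\right)^{2} - \left(16 - 10050\right) = 2 \cdot 4227136 - \left(16 - 10050\right) = 8454272 - -10034 = 8454272 + 10034 = 8464306$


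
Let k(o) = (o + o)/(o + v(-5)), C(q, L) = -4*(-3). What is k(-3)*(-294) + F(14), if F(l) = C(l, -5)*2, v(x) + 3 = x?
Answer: -1500/11 ≈ -136.36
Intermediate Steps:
v(x) = -3 + x
C(q, L) = 12
F(l) = 24 (F(l) = 12*2 = 24)
k(o) = 2*o/(-8 + o) (k(o) = (o + o)/(o + (-3 - 5)) = (2*o)/(o - 8) = (2*o)/(-8 + o) = 2*o/(-8 + o))
k(-3)*(-294) + F(14) = (2*(-3)/(-8 - 3))*(-294) + 24 = (2*(-3)/(-11))*(-294) + 24 = (2*(-3)*(-1/11))*(-294) + 24 = (6/11)*(-294) + 24 = -1764/11 + 24 = -1500/11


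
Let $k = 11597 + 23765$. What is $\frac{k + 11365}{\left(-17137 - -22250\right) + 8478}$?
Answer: $\frac{46727}{13591} \approx 3.4381$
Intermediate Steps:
$k = 35362$
$\frac{k + 11365}{\left(-17137 - -22250\right) + 8478} = \frac{35362 + 11365}{\left(-17137 - -22250\right) + 8478} = \frac{46727}{\left(-17137 + 22250\right) + 8478} = \frac{46727}{5113 + 8478} = \frac{46727}{13591}$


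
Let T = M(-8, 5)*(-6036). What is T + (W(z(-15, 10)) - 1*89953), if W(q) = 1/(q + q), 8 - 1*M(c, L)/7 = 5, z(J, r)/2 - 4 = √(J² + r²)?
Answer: -66963082/309 + 5*√13/1236 ≈ -2.1671e+5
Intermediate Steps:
z(J, r) = 8 + 2*√(J² + r²)
M(c, L) = 21 (M(c, L) = 56 - 7*5 = 56 - 35 = 21)
W(q) = 1/(2*q)
T = -126756 (T = 21*(-6036) = -126756)
T + (W(z(-15, 10)) - 1*89953) = -126756 + (1/(2*(8 + 2*√((-15)² + 10²))) - 1*89953) = -126756 + (1/(2*(8 + 2*√(225 + 100))) - 89953) = -126756 + (1/(2*(8 + 2*√325)) - 89953) = -126756 + (1/(2*(8 + 2*(5*√13))) - 89953) = -126756 + (1/(2*(8 + 10*√13)) - 89953) = -126756 + (-89953 + 1/(2*(8 + 10*√13))) = -216709 + 1/(2*(8 + 10*√13))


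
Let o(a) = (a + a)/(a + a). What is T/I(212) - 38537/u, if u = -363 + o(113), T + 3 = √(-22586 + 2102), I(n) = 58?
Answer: 558515/5249 + 3*I*√569/29 ≈ 106.4 + 2.4676*I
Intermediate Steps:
o(a) = 1 (o(a) = (2*a)/((2*a)) = (2*a)*(1/(2*a)) = 1)
T = -3 + 6*I*√569 (T = -3 + √(-22586 + 2102) = -3 + √(-20484) = -3 + 6*I*√569 ≈ -3.0 + 143.12*I)
u = -362 (u = -363 + 1 = -362)
T/I(212) - 38537/u = (-3 + 6*I*√569)/58 - 38537/(-362) = (-3 + 6*I*√569)*(1/58) - 38537*(-1/362) = (-3/58 + 3*I*√569/29) + 38537/362 = 558515/5249 + 3*I*√569/29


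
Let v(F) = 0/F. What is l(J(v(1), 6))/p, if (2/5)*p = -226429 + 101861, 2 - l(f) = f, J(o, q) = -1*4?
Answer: -3/155710 ≈ -1.9267e-5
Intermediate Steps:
v(F) = 0
J(o, q) = -4
l(f) = 2 - f
p = -311420 (p = 5*(-226429 + 101861)/2 = (5/2)*(-124568) = -311420)
l(J(v(1), 6))/p = (2 - 1*(-4))/(-311420) = (2 + 4)*(-1/311420) = 6*(-1/311420) = -3/155710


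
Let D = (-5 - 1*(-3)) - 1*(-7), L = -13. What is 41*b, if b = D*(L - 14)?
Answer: -5535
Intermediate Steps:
D = 5 (D = (-5 + 3) + 7 = -2 + 7 = 5)
b = -135 (b = 5*(-13 - 14) = 5*(-27) = -135)
41*b = 41*(-135) = -5535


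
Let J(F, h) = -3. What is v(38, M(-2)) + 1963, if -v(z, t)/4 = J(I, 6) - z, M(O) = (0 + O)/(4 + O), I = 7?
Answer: 2127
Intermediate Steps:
M(O) = O/(4 + O)
v(z, t) = 12 + 4*z (v(z, t) = -4*(-3 - z) = 12 + 4*z)
v(38, M(-2)) + 1963 = (12 + 4*38) + 1963 = (12 + 152) + 1963 = 164 + 1963 = 2127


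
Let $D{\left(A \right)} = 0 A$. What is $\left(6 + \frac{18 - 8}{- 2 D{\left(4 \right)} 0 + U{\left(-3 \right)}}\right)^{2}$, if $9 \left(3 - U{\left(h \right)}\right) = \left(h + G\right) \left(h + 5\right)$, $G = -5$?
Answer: $\frac{121104}{1849} \approx 65.497$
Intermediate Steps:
$U{\left(h \right)} = 3 - \frac{\left(-5 + h\right) \left(5 + h\right)}{9}$ ($U{\left(h \right)} = 3 - \frac{\left(h - 5\right) \left(h + 5\right)}{9} = 3 - \frac{\left(-5 + h\right) \left(5 + h\right)}{9}$)
$D{\left(A \right)} = 0$
$\left(6 + \frac{18 - 8}{- 2 D{\left(4 \right)} 0 + U{\left(-3 \right)}}\right)^{2} = \left(6 + \frac{18 - 8}{\left(-2\right) 0 \cdot 0 + \left(\frac{52}{9} - \frac{\left(-3\right)^{2}}{9}\right)}\right)^{2} = \left(6 + \frac{10}{0 \cdot 0 + \left(\frac{52}{9} - 1\right)}\right)^{2} = \left(6 + \frac{10}{0 + \left(\frac{52}{9} - 1\right)}\right)^{2} = \left(6 + \frac{10}{0 + \frac{43}{9}}\right)^{2} = \left(6 + \frac{10}{\frac{43}{9}}\right)^{2} = \left(6 + 10 \cdot \frac{9}{43}\right)^{2} = \left(6 + \frac{90}{43}\right)^{2} = \left(\frac{348}{43}\right)^{2} = \frac{121104}{1849}$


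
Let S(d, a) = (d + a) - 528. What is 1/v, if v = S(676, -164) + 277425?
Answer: 1/277409 ≈ 3.6048e-6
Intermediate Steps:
S(d, a) = -528 + a + d (S(d, a) = (a + d) - 528 = -528 + a + d)
v = 277409 (v = (-528 - 164 + 676) + 277425 = -16 + 277425 = 277409)
1/v = 1/277409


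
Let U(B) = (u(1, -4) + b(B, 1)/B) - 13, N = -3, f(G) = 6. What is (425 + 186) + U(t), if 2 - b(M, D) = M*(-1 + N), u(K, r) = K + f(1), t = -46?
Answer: 14006/23 ≈ 608.96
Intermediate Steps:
u(K, r) = 6 + K (u(K, r) = K + 6 = 6 + K)
b(M, D) = 2 + 4*M (b(M, D) = 2 - M*(-1 - 3) = 2 - M*(-4) = 2 - (-4)*M = 2 + 4*M)
U(B) = -6 + (2 + 4*B)/B (U(B) = ((6 + 1) + (2 + 4*B)/B) - 13 = (7 + (2 + 4*B)/B) - 13 = -6 + (2 + 4*B)/B)
(425 + 186) + U(t) = (425 + 186) + (-2 + 2/(-46)) = 611 + (-2 + 2*(-1/46)) = 611 + (-2 - 1/23) = 611 - 47/23 = 14006/23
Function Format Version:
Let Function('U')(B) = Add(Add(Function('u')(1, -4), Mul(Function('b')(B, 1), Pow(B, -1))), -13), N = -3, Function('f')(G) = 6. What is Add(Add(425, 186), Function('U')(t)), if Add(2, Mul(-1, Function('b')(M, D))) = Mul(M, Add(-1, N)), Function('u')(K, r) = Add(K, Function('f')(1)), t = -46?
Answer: Rational(14006, 23) ≈ 608.96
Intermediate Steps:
Function('u')(K, r) = Add(6, K) (Function('u')(K, r) = Add(K, 6) = Add(6, K))
Function('b')(M, D) = Add(2, Mul(4, M)) (Function('b')(M, D) = Add(2, Mul(-1, Mul(M, Add(-1, -3)))) = Add(2, Mul(-1, Mul(M, -4))) = Add(2, Mul(-1, Mul(-4, M))) = Add(2, Mul(4, M)))
Function('U')(B) = Add(-6, Mul(Pow(B, -1), Add(2, Mul(4, B)))) (Function('U')(B) = Add(Add(Add(6, 1), Mul(Add(2, Mul(4, B)), Pow(B, -1))), -13) = Add(Add(7, Mul(Pow(B, -1), Add(2, Mul(4, B)))), -13) = Add(-6, Mul(Pow(B, -1), Add(2, Mul(4, B)))))
Add(Add(425, 186), Function('U')(t)) = Add(Add(425, 186), Add(-2, Mul(2, Pow(-46, -1)))) = Add(611, Add(-2, Mul(2, Rational(-1, 46)))) = Add(611, Add(-2, Rational(-1, 23))) = Add(611, Rational(-47, 23)) = Rational(14006, 23)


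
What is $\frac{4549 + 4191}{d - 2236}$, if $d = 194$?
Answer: $- \frac{4370}{1021} \approx -4.2801$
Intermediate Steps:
$\frac{4549 + 4191}{d - 2236} = \frac{4549 + 4191}{194 - 2236} = \frac{8740}{-2042} = 8740 \left(- \frac{1}{2042}\right) = - \frac{4370}{1021}$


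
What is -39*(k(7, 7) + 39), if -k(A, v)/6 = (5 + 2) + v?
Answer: 1755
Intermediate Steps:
k(A, v) = -42 - 6*v (k(A, v) = -6*((5 + 2) + v) = -6*(7 + v) = -42 - 6*v)
-39*(k(7, 7) + 39) = -39*((-42 - 6*7) + 39) = -39*((-42 - 42) + 39) = -39*(-84 + 39) = -39*(-45) = 1755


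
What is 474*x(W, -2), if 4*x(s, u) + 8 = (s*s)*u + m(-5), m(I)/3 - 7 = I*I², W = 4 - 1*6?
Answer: -43845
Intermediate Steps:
W = -2 (W = 4 - 6 = -2)
m(I) = 21 + 3*I³ (m(I) = 21 + 3*(I*I²) = 21 + 3*I³)
x(s, u) = -181/2 + u*s²/4 (x(s, u) = -2 + ((s*s)*u + (21 + 3*(-5)³))/4 = -2 + (s²*u + (21 + 3*(-125)))/4 = -2 + (u*s² + (21 - 375))/4 = -2 + (u*s² - 354)/4 = -2 + (-354 + u*s²)/4 = -2 + (-177/2 + u*s²/4) = -181/2 + u*s²/4)
474*x(W, -2) = 474*(-181/2 + (¼)*(-2)*(-2)²) = 474*(-181/2 + (¼)*(-2)*4) = 474*(-181/2 - 2) = 474*(-185/2) = -43845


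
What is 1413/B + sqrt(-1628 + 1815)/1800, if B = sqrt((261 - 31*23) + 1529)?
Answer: sqrt(187)/1800 + 471*sqrt(1077)/359 ≈ 43.064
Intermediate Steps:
B = sqrt(1077) (B = sqrt((261 - 713) + 1529) = sqrt(-452 + 1529) = sqrt(1077) ≈ 32.818)
1413/B + sqrt(-1628 + 1815)/1800 = 1413/(sqrt(1077)) + sqrt(-1628 + 1815)/1800 = 1413*(sqrt(1077)/1077) + sqrt(187)*(1/1800) = 471*sqrt(1077)/359 + sqrt(187)/1800 = sqrt(187)/1800 + 471*sqrt(1077)/359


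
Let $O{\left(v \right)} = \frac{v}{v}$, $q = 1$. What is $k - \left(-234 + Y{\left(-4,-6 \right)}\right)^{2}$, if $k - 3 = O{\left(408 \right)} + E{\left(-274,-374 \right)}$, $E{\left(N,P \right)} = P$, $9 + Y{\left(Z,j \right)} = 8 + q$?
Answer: $-55126$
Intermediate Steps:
$O{\left(v \right)} = 1$
$Y{\left(Z,j \right)} = 0$ ($Y{\left(Z,j \right)} = -9 + \left(8 + 1\right) = -9 + 9 = 0$)
$k = -370$ ($k = 3 + \left(1 - 374\right) = 3 - 373 = -370$)
$k - \left(-234 + Y{\left(-4,-6 \right)}\right)^{2} = -370 - \left(-234 + 0\right)^{2} = -370 - \left(-234\right)^{2} = -370 - 54756 = -55126$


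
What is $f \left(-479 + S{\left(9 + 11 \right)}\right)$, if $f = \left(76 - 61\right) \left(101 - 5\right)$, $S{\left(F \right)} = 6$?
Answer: $-681120$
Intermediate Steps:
$f = 1440$ ($f = 15 \cdot 96 = 1440$)
$f \left(-479 + S{\left(9 + 11 \right)}\right) = 1440 \left(-479 + 6\right) = 1440 \left(-473\right) = -681120$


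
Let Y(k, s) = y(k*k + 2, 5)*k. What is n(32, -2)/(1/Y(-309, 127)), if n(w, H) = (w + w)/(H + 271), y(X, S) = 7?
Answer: -138432/269 ≈ -514.62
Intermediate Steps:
Y(k, s) = 7*k
n(w, H) = 2*w/(271 + H) (n(w, H) = (2*w)/(271 + H) = 2*w/(271 + H))
n(32, -2)/(1/Y(-309, 127)) = (2*32/(271 - 2))/(1/(7*(-309))) = (2*32/269)/(1/(-2163)) = (2*32*(1/269))/(-1/2163) = (64/269)*(-2163) = -138432/269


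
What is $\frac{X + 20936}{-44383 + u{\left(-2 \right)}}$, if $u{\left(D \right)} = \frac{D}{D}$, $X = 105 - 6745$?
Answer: $- \frac{7148}{22191} \approx -0.32211$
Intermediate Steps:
$X = -6640$ ($X = 105 - 6745 = -6640$)
$u{\left(D \right)} = 1$
$\frac{X + 20936}{-44383 + u{\left(-2 \right)}} = \frac{-6640 + 20936}{-44383 + 1} = \frac{14296}{-44382} = 14296 \left(- \frac{1}{44382}\right) = - \frac{7148}{22191}$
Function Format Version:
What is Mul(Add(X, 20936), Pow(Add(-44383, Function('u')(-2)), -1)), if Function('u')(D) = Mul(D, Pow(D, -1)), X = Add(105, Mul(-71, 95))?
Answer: Rational(-7148, 22191) ≈ -0.32211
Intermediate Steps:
X = -6640 (X = Add(105, -6745) = -6640)
Function('u')(D) = 1
Mul(Add(X, 20936), Pow(Add(-44383, Function('u')(-2)), -1)) = Mul(Add(-6640, 20936), Pow(Add(-44383, 1), -1)) = Mul(14296, Pow(-44382, -1)) = Mul(14296, Rational(-1, 44382)) = Rational(-7148, 22191)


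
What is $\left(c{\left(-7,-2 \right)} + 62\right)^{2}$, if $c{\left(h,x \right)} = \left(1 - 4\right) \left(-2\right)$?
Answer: $4624$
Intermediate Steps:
$c{\left(h,x \right)} = 6$ ($c{\left(h,x \right)} = \left(-3\right) \left(-2\right) = 6$)
$\left(c{\left(-7,-2 \right)} + 62\right)^{2} = \left(6 + 62\right)^{2} = 68^{2} = 4624$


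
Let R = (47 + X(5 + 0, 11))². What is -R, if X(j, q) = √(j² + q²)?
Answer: -(47 + √146)² ≈ -3490.8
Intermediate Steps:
R = (47 + √146)² (R = (47 + √((5 + 0)² + 11²))² = (47 + √(5² + 121))² = (47 + √(25 + 121))² = (47 + √146)² ≈ 3490.8)
-R = -(47 + √146)²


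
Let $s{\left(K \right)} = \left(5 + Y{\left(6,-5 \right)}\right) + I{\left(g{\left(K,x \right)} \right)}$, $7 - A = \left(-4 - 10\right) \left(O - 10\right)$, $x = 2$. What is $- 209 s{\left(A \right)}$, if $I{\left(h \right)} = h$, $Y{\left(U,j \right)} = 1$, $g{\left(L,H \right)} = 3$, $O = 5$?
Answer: $-1881$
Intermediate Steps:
$A = -63$ ($A = 7 - \left(-4 - 10\right) \left(5 - 10\right) = 7 - \left(-14\right) \left(-5\right) = 7 - 70 = -63$)
$s{\left(K \right)} = 9$ ($s{\left(K \right)} = \left(5 + 1\right) + 3 = 6 + 3 = 9$)
$- 209 s{\left(A \right)} = \left(-209\right) 9 = -1881$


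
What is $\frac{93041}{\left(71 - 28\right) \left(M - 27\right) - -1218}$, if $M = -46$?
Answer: $- \frac{5473}{113} \approx -48.434$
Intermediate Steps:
$\frac{93041}{\left(71 - 28\right) \left(M - 27\right) - -1218} = \frac{93041}{\left(71 - 28\right) \left(-46 - 27\right) - -1218} = \frac{93041}{43 \left(-73\right) + 1218} = \frac{93041}{-3139 + 1218} = \frac{93041}{-1921} = 93041 \left(- \frac{1}{1921}\right) = - \frac{5473}{113}$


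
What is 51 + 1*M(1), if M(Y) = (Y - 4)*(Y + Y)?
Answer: 45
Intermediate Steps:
M(Y) = 2*Y*(-4 + Y) (M(Y) = (-4 + Y)*(2*Y) = 2*Y*(-4 + Y))
51 + 1*M(1) = 51 + 1*(2*1*(-4 + 1)) = 51 + 1*(2*1*(-3)) = 51 + 1*(-6) = 51 - 6 = 45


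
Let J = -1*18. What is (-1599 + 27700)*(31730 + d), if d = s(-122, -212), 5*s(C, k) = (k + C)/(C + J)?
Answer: 289869014367/350 ≈ 8.2820e+8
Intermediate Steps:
J = -18
s(C, k) = (C + k)/(5*(-18 + C)) (s(C, k) = ((k + C)/(C - 18))/5 = ((C + k)/(-18 + C))/5 = (C + k)/(5*(-18 + C)))
d = 167/350 (d = (-122 - 212)/(5*(-18 - 122)) = (1/5)*(-334)/(-140) = (1/5)*(-1/140)*(-334) = 167/350 ≈ 0.47714)
(-1599 + 27700)*(31730 + d) = (-1599 + 27700)*(31730 + 167/350) = 26101*(11105667/350) = 289869014367/350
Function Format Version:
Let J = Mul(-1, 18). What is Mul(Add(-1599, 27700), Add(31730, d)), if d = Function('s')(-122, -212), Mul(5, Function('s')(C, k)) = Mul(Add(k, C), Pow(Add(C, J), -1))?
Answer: Rational(289869014367, 350) ≈ 8.2820e+8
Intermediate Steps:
J = -18
Function('s')(C, k) = Mul(Rational(1, 5), Pow(Add(-18, C), -1), Add(C, k)) (Function('s')(C, k) = Mul(Rational(1, 5), Mul(Add(k, C), Pow(Add(C, -18), -1))) = Mul(Rational(1, 5), Mul(Add(C, k), Pow(Add(-18, C), -1))) = Mul(Rational(1, 5), Mul(Pow(Add(-18, C), -1), Add(C, k))) = Mul(Rational(1, 5), Pow(Add(-18, C), -1), Add(C, k)))
d = Rational(167, 350) (d = Mul(Rational(1, 5), Pow(Add(-18, -122), -1), Add(-122, -212)) = Mul(Rational(1, 5), Pow(-140, -1), -334) = Mul(Rational(1, 5), Rational(-1, 140), -334) = Rational(167, 350) ≈ 0.47714)
Mul(Add(-1599, 27700), Add(31730, d)) = Mul(Add(-1599, 27700), Add(31730, Rational(167, 350))) = Mul(26101, Rational(11105667, 350)) = Rational(289869014367, 350)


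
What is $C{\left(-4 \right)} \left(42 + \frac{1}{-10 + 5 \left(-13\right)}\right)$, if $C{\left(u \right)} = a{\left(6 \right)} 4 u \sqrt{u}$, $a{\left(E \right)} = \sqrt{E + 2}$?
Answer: $- \frac{201536 i \sqrt{2}}{75} \approx - 3800.2 i$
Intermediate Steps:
$a{\left(E \right)} = \sqrt{2 + E}$
$C{\left(u \right)} = 8 \sqrt{2} u^{\frac{3}{2}}$ ($C{\left(u \right)} = \sqrt{2 + 6} \cdot 4 u \sqrt{u} = \sqrt{8} \cdot 4 u^{\frac{3}{2}} = 2 \sqrt{2} \cdot 4 u^{\frac{3}{2}} = 8 \sqrt{2} u^{\frac{3}{2}}$)
$C{\left(-4 \right)} \left(42 + \frac{1}{-10 + 5 \left(-13\right)}\right) = 8 \sqrt{2} \left(-4\right)^{\frac{3}{2}} \left(42 + \frac{1}{-10 + 5 \left(-13\right)}\right) = 8 \sqrt{2} \left(- 8 i\right) \left(42 + \frac{1}{-10 - 65}\right) = - 64 i \sqrt{2} \left(42 + \frac{1}{-75}\right) = - 64 i \sqrt{2} \left(42 - \frac{1}{75}\right) = - 64 i \sqrt{2} \cdot \frac{3149}{75} = - \frac{201536 i \sqrt{2}}{75}$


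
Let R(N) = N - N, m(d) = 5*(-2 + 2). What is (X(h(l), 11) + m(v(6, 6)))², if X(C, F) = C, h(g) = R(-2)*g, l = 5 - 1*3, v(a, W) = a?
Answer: 0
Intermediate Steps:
m(d) = 0 (m(d) = 5*0 = 0)
R(N) = 0
l = 2 (l = 5 - 3 = 2)
h(g) = 0 (h(g) = 0*g = 0)
(X(h(l), 11) + m(v(6, 6)))² = (0 + 0)² = 0² = 0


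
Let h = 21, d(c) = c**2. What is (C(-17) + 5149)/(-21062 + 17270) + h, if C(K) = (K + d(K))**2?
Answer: 499/3792 ≈ 0.13159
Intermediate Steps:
C(K) = (K + K**2)**2
(C(-17) + 5149)/(-21062 + 17270) + h = ((-17)**2*(1 - 17)**2 + 5149)/(-21062 + 17270) + 21 = (289*(-16)**2 + 5149)/(-3792) + 21 = (289*256 + 5149)*(-1/3792) + 21 = (73984 + 5149)*(-1/3792) + 21 = 79133*(-1/3792) + 21 = -79133/3792 + 21 = 499/3792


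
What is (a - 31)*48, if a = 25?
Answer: -288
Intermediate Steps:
(a - 31)*48 = (25 - 31)*48 = -6*48 = -288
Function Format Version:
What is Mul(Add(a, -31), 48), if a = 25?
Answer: -288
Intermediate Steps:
Mul(Add(a, -31), 48) = Mul(Add(25, -31), 48) = Mul(-6, 48) = -288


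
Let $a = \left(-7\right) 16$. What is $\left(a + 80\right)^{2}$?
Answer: $1024$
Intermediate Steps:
$a = -112$
$\left(a + 80\right)^{2} = \left(-112 + 80\right)^{2} = \left(-32\right)^{2} = 1024$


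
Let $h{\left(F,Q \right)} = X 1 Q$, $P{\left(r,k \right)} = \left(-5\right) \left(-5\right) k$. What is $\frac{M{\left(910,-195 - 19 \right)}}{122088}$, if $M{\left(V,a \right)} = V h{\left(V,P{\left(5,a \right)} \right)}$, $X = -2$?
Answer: $\frac{1217125}{15261} \approx 79.754$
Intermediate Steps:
$P{\left(r,k \right)} = 25 k$
$h{\left(F,Q \right)} = - 2 Q$ ($h{\left(F,Q \right)} = \left(-2\right) 1 Q = - 2 Q$)
$M{\left(V,a \right)} = - 50 V a$ ($M{\left(V,a \right)} = V \left(- 2 \cdot 25 a\right) = V \left(- 50 a\right) = - 50 V a$)
$\frac{M{\left(910,-195 - 19 \right)}}{122088} = \frac{\left(-50\right) 910 \left(-195 - 19\right)}{122088} = \left(-50\right) 910 \left(-214\right) \frac{1}{122088} = 9737000 \cdot \frac{1}{122088} = \frac{1217125}{15261}$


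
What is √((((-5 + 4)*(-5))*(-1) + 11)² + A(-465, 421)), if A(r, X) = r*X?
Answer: I*√195729 ≈ 442.41*I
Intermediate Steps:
A(r, X) = X*r
√((((-5 + 4)*(-5))*(-1) + 11)² + A(-465, 421)) = √((((-5 + 4)*(-5))*(-1) + 11)² + 421*(-465)) = √((-1*(-5)*(-1) + 11)² - 195765) = √((5*(-1) + 11)² - 195765) = √((-5 + 11)² - 195765) = √(6² - 195765) = √(36 - 195765) = √(-195729) = I*√195729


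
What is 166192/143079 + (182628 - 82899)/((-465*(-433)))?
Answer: 15910351277/9602747085 ≈ 1.6569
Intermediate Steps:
166192/143079 + (182628 - 82899)/((-465*(-433))) = 166192*(1/143079) + 99729/201345 = 166192/143079 + 99729*(1/201345) = 166192/143079 + 33243/67115 = 15910351277/9602747085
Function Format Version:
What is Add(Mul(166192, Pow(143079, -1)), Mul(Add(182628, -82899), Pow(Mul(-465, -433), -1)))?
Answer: Rational(15910351277, 9602747085) ≈ 1.6569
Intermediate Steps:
Add(Mul(166192, Pow(143079, -1)), Mul(Add(182628, -82899), Pow(Mul(-465, -433), -1))) = Add(Mul(166192, Rational(1, 143079)), Mul(99729, Pow(201345, -1))) = Add(Rational(166192, 143079), Mul(99729, Rational(1, 201345))) = Add(Rational(166192, 143079), Rational(33243, 67115)) = Rational(15910351277, 9602747085)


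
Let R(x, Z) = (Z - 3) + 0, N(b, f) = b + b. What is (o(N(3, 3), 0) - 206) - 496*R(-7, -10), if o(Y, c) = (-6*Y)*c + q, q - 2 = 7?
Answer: 6251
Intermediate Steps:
q = 9 (q = 2 + 7 = 9)
N(b, f) = 2*b
R(x, Z) = -3 + Z (R(x, Z) = (-3 + Z) + 0 = -3 + Z)
o(Y, c) = 9 - 6*Y*c (o(Y, c) = (-6*Y)*c + 9 = -6*Y*c + 9 = 9 - 6*Y*c)
(o(N(3, 3), 0) - 206) - 496*R(-7, -10) = ((9 - 6*2*3*0) - 206) - 496*(-3 - 10) = ((9 - 6*6*0) - 206) - 496*(-13) = ((9 + 0) - 206) + 6448 = (9 - 206) + 6448 = -197 + 6448 = 6251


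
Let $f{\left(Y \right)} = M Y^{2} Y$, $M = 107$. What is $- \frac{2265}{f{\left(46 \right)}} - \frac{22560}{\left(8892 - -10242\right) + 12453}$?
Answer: $- \frac{78344287225}{109659029608} \approx -0.71444$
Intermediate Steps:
$f{\left(Y \right)} = 107 Y^{3}$ ($f{\left(Y \right)} = 107 Y^{2} Y = 107 Y^{3}$)
$- \frac{2265}{f{\left(46 \right)}} - \frac{22560}{\left(8892 - -10242\right) + 12453} = - \frac{2265}{107 \cdot 46^{3}} - \frac{22560}{\left(8892 - -10242\right) + 12453} = - \frac{2265}{107 \cdot 97336} - \frac{22560}{\left(8892 + 10242\right) + 12453} = - \frac{2265}{10414952} - \frac{22560}{19134 + 12453} = \left(-2265\right) \frac{1}{10414952} - \frac{22560}{31587} = - \frac{2265}{10414952} - \frac{7520}{10529} = - \frac{78344287225}{109659029608}$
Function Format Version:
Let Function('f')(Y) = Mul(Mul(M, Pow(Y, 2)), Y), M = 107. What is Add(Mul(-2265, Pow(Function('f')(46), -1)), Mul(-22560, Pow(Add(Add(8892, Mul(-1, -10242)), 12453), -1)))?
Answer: Rational(-78344287225, 109659029608) ≈ -0.71444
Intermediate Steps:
Function('f')(Y) = Mul(107, Pow(Y, 3)) (Function('f')(Y) = Mul(Mul(107, Pow(Y, 2)), Y) = Mul(107, Pow(Y, 3)))
Add(Mul(-2265, Pow(Function('f')(46), -1)), Mul(-22560, Pow(Add(Add(8892, Mul(-1, -10242)), 12453), -1))) = Add(Mul(-2265, Pow(Mul(107, Pow(46, 3)), -1)), Mul(-22560, Pow(Add(Add(8892, Mul(-1, -10242)), 12453), -1))) = Add(Mul(-2265, Pow(Mul(107, 97336), -1)), Mul(-22560, Pow(Add(Add(8892, 10242), 12453), -1))) = Add(Mul(-2265, Pow(10414952, -1)), Mul(-22560, Pow(Add(19134, 12453), -1))) = Add(Mul(-2265, Rational(1, 10414952)), Mul(-22560, Pow(31587, -1))) = Add(Rational(-2265, 10414952), Mul(-22560, Rational(1, 31587))) = Add(Rational(-2265, 10414952), Rational(-7520, 10529)) = Rational(-78344287225, 109659029608)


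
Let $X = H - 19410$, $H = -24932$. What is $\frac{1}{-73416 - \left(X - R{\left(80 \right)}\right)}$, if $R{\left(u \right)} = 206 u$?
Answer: $- \frac{1}{12594} \approx -7.9403 \cdot 10^{-5}$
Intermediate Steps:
$X = -44342$ ($X = -24932 - 19410 = -44342$)
$\frac{1}{-73416 - \left(X - R{\left(80 \right)}\right)} = \frac{1}{-73416 + \left(206 \cdot 80 - -44342\right)} = \frac{1}{-73416 + \left(16480 + 44342\right)} = \frac{1}{-73416 + 60822} = \frac{1}{-12594} = - \frac{1}{12594}$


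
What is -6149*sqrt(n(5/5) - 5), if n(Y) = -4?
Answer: -18447*I ≈ -18447.0*I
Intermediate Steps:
-6149*sqrt(n(5/5) - 5) = -6149*sqrt(-4 - 5) = -18447*I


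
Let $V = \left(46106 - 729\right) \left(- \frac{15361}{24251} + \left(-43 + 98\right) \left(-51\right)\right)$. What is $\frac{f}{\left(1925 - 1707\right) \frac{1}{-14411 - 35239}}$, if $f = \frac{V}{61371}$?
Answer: $\frac{25548438398109800}{54075195063} \approx 4.7246 \cdot 10^{5}$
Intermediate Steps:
$V = - \frac{3087424579832}{24251}$ ($V = 45377 \left(\left(-15361\right) \frac{1}{24251} + 55 \left(-51\right)\right) = 45377 \left(- \frac{15361}{24251} - 2805\right) = 45377 \left(- \frac{68039416}{24251}\right) = - \frac{3087424579832}{24251} \approx -1.2731 \cdot 10^{8}$)
$f = - \frac{3087424579832}{1488308121}$ ($f = - \frac{3087424579832}{24251 \cdot 61371} = \left(- \frac{3087424579832}{24251}\right) \frac{1}{61371} = - \frac{3087424579832}{1488308121} \approx -2074.5$)
$\frac{f}{\left(1925 - 1707\right) \frac{1}{-14411 - 35239}} = - \frac{3087424579832}{1488308121 \frac{1925 - 1707}{-14411 - 35239}} = - \frac{3087424579832}{1488308121 \frac{218}{-49650}} = - \frac{3087424579832}{1488308121 \cdot 218 \left(- \frac{1}{49650}\right)} = - \frac{3087424579832}{1488308121 \left(- \frac{109}{24825}\right)} = \left(- \frac{3087424579832}{1488308121}\right) \left(- \frac{24825}{109}\right) = \frac{25548438398109800}{54075195063}$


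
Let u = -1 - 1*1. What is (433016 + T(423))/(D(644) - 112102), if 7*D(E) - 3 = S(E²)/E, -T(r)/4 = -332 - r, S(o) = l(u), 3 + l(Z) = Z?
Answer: -1965650288/505353889 ≈ -3.8897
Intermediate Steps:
u = -2 (u = -1 - 1 = -2)
l(Z) = -3 + Z
S(o) = -5 (S(o) = -3 - 2 = -5)
T(r) = 1328 + 4*r (T(r) = -4*(-332 - r) = 1328 + 4*r)
D(E) = 3/7 - 5/(7*E) (D(E) = 3/7 + (-5/E)/7 = 3/7 - 5/(7*E))
(433016 + T(423))/(D(644) - 112102) = (433016 + (1328 + 4*423))/((⅐)*(-5 + 3*644)/644 - 112102) = (433016 + (1328 + 1692))/((⅐)*(1/644)*(-5 + 1932) - 112102) = (433016 + 3020)/((⅐)*(1/644)*1927 - 112102) = 436036/(1927/4508 - 112102) = 436036/(-505353889/4508) = 436036*(-4508/505353889) = -1965650288/505353889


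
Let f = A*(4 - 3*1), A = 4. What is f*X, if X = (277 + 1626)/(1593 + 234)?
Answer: 7612/1827 ≈ 4.1664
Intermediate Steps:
f = 4 (f = 4*(4 - 3*1) = 4*(4 - 3) = 4*1 = 4)
X = 1903/1827 ≈ 1.0416
f*X = 4*(1903/1827) = 7612/1827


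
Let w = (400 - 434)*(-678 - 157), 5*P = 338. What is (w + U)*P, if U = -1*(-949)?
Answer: 9916582/5 ≈ 1.9833e+6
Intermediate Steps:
P = 338/5 (P = (⅕)*338 = 338/5 ≈ 67.600)
U = 949
w = 28390 (w = -34*(-835) = 28390)
(w + U)*P = (28390 + 949)*(338/5) = 29339*(338/5) = 9916582/5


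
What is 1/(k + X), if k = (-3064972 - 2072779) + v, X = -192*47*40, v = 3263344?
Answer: -1/2235367 ≈ -4.4735e-7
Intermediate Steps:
X = -360960 (X = -9024*40 = -360960)
k = -1874407 (k = (-3064972 - 2072779) + 3263344 = -5137751 + 3263344 = -1874407)
1/(k + X) = 1/(-1874407 - 360960) = 1/(-2235367) = -1/2235367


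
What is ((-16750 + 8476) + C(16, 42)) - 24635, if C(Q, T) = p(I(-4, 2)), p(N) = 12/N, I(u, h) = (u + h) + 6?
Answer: -32906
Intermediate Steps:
I(u, h) = 6 + h + u (I(u, h) = (h + u) + 6 = 6 + h + u)
C(Q, T) = 3 (C(Q, T) = 12/(6 + 2 - 4) = 12/4 = 12*(¼) = 3)
((-16750 + 8476) + C(16, 42)) - 24635 = ((-16750 + 8476) + 3) - 24635 = (-8274 + 3) - 24635 = -8271 - 24635 = -32906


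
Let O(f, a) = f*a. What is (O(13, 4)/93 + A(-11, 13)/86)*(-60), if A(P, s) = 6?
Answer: -50300/1333 ≈ -37.734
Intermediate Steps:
O(f, a) = a*f
(O(13, 4)/93 + A(-11, 13)/86)*(-60) = ((4*13)/93 + 6/86)*(-60) = (52*(1/93) + 6*(1/86))*(-60) = (52/93 + 3/43)*(-60) = (2515/3999)*(-60) = -50300/1333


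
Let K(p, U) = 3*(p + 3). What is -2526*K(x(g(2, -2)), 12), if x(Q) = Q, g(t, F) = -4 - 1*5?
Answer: 45468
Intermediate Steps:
g(t, F) = -9 (g(t, F) = -4 - 5 = -9)
K(p, U) = 9 + 3*p (K(p, U) = 3*(3 + p) = 9 + 3*p)
-2526*K(x(g(2, -2)), 12) = -2526*(9 + 3*(-9)) = -2526*(9 - 27) = -2526*(-18) = 45468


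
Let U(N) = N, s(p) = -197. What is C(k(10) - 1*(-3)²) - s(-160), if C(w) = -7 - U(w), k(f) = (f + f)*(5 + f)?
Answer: -101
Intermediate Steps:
k(f) = 2*f*(5 + f) (k(f) = (2*f)*(5 + f) = 2*f*(5 + f))
C(w) = -7 - w
C(k(10) - 1*(-3)²) - s(-160) = (-7 - (2*10*(5 + 10) - 1*(-3)²)) - 1*(-197) = (-7 - (2*10*15 - 1*9)) + 197 = (-7 - (300 - 9)) + 197 = (-7 - 1*291) + 197 = (-7 - 291) + 197 = -298 + 197 = -101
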